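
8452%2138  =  2038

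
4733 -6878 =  - 2145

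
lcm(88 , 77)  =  616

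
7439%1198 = 251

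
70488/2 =35244 = 35244.00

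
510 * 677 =345270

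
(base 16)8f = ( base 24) 5N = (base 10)143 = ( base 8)217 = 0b10001111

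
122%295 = 122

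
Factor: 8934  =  2^1*3^1*1489^1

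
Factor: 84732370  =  2^1*5^1*457^1*18541^1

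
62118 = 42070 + 20048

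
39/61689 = 13/20563 = 0.00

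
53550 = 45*1190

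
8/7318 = 4/3659 = 0.00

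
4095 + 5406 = 9501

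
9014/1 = 9014  =  9014.00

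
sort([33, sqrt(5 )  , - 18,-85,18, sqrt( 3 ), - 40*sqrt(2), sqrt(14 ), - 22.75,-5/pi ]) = [ - 85, -40 *sqrt(2 ), - 22.75, - 18, - 5/pi, sqrt( 3 ) , sqrt( 5 ),sqrt( 14),18,33]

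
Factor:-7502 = -2^1*11^2*31^1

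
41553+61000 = 102553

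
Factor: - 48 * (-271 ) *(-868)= -2^6 * 3^1 * 7^1*31^1*271^1  =  - 11290944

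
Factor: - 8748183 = - 3^1*17^1  *  337^1  *509^1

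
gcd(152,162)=2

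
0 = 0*28829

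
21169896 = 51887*408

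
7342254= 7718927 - 376673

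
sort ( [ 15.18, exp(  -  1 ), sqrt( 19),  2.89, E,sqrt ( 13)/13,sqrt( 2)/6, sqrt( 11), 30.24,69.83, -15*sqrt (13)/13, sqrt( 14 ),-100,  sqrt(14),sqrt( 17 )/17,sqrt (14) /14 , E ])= [ - 100, - 15 * sqrt(13)/13,sqrt(2 )/6,  sqrt(17 ) /17,sqrt( 14) /14, sqrt(13)/13,exp ( - 1 ),E,  E,2.89,sqrt( 11), sqrt( 14 ),sqrt(14), sqrt(19 ),15.18, 30.24 , 69.83]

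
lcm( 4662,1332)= 9324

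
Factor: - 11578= -2^1*7^1*827^1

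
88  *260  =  22880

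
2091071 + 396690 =2487761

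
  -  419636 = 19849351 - 20268987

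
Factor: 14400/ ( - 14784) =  - 3^1*5^2*7^( - 1 )*11^ ( - 1 ) = - 75/77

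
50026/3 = 16675 + 1/3= 16675.33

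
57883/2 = 28941 + 1/2  =  28941.50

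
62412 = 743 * 84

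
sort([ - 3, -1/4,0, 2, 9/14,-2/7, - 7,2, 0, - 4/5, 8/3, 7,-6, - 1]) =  [-7, - 6, - 3, -1,  -  4/5,-2/7, - 1/4, 0, 0, 9/14, 2,  2, 8/3, 7 ]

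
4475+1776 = 6251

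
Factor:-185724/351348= - 231/437 = - 3^1*7^1*11^1* 19^( - 1 )*23^(- 1)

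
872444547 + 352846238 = 1225290785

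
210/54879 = 70/18293 = 0.00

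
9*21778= 196002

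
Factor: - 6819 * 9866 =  - 2^1*3^1*2273^1*4933^1 =- 67276254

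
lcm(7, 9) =63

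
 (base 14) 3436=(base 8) 21550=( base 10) 9064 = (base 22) IG0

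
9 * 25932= 233388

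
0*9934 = 0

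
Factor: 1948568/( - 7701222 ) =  - 974284/3850611= - 2^2*3^ (-1 )*29^1*37^1*227^1*1283537^( - 1)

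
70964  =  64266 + 6698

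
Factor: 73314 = 2^1 *3^2*4073^1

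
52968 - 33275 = 19693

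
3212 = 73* 44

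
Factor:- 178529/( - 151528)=2^(-3) * 47^( - 1)*443^1 = 443/376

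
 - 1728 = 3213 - 4941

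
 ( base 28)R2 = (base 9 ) 1032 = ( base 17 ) 2aa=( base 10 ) 758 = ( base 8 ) 1366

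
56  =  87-31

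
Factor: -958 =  - 2^1*479^1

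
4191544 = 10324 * 406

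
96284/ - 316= - 305 + 24/79 = - 304.70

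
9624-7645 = 1979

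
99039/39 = 33013/13 =2539.46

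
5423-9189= - 3766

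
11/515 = 11/515=0.02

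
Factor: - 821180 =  - 2^2*5^1 * 19^1*2161^1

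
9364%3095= 79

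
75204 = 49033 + 26171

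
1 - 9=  - 8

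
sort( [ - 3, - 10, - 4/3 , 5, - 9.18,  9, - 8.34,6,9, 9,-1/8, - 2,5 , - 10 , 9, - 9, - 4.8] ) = [ - 10, - 10 , - 9.18, - 9, - 8.34, - 4.8, - 3, -2, - 4/3,-1/8, 5,5,6, 9,  9,9,9] 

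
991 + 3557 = 4548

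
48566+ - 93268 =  - 44702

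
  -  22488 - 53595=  - 76083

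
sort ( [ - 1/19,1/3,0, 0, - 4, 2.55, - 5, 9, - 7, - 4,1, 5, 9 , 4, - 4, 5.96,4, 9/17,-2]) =[ - 7,-5 ,-4, - 4, - 4, - 2, - 1/19, 0 , 0, 1/3, 9/17, 1,2.55, 4,  4,5,  5.96, 9, 9 ]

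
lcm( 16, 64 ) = 64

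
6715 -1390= 5325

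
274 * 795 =217830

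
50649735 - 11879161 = 38770574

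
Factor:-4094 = -2^1 * 23^1*89^1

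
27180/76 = 357 + 12/19= 357.63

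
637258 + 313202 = 950460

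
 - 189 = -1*189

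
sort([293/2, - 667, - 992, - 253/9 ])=[ - 992, - 667, - 253/9, 293/2]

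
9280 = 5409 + 3871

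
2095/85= 24 + 11/17 = 24.65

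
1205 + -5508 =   -  4303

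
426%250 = 176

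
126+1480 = 1606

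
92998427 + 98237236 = 191235663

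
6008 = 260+5748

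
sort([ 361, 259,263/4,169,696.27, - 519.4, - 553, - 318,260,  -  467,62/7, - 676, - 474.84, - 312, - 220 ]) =[ - 676, - 553,-519.4, - 474.84, - 467, - 318, - 312, - 220,62/7, 263/4,169,  259, 260,361,696.27 ] 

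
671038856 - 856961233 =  - 185922377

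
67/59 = 1 + 8/59 = 1.14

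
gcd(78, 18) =6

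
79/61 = 79/61 = 1.30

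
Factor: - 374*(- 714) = 2^2*3^1*7^1 * 11^1 * 17^2 = 267036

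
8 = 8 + 0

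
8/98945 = 8/98945 =0.00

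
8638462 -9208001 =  - 569539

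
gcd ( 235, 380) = 5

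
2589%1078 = 433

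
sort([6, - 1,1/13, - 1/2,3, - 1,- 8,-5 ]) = [ -8, - 5,-1,  -  1, - 1/2,1/13,3,6]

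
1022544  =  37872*27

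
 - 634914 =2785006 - 3419920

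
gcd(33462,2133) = 9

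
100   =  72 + 28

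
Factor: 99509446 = 2^1*49754723^1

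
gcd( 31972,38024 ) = 4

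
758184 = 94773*8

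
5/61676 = 5/61676  =  0.00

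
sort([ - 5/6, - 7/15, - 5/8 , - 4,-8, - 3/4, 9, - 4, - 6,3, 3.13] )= [ - 8, - 6, - 4, - 4,- 5/6,-3/4, - 5/8, - 7/15, 3, 3.13 , 9]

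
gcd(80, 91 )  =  1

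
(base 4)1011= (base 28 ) 2d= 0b1000101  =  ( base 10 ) 69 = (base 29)2b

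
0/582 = 0 = 0.00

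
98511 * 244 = 24036684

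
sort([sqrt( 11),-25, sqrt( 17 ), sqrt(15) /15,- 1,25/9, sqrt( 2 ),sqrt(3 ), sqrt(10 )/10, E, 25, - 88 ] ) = [ - 88,-25,- 1,sqrt (15 )/15,sqrt( 10 ) /10 , sqrt ( 2), sqrt( 3 ), E,25/9, sqrt ( 11 ),sqrt ( 17 ), 25 ]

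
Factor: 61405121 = 2551^1*24071^1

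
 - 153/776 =-153/776  =  -0.20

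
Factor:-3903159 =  - 3^1 *13^1 * 41^1*2441^1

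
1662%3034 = 1662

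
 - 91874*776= - 71294224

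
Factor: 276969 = 3^1*7^1*11^2*109^1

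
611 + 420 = 1031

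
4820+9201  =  14021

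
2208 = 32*69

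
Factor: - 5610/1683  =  -2^1 * 3^( - 1 )*5^1 = -10/3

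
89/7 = 89/7 = 12.71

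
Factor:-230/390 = - 23/39= - 3^( - 1)*13^ ( - 1 )*23^1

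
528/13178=24/599=0.04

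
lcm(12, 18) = 36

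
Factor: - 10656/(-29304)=4/11  =  2^2 * 11^( - 1)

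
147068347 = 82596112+64472235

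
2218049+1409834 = 3627883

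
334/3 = 111  +  1/3 = 111.33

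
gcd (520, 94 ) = 2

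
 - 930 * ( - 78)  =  72540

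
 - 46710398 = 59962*( - 779 )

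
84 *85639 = 7193676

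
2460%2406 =54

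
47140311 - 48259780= - 1119469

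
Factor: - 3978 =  - 2^1 * 3^2*13^1*17^1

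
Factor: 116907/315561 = 7^1*19^1*359^( - 1 )=133/359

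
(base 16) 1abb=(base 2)1101010111011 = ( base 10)6843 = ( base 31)73n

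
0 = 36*0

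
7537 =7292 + 245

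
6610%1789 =1243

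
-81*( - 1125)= 91125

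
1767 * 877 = 1549659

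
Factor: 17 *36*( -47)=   -  28764 = - 2^2*  3^2*17^1*47^1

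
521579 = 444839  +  76740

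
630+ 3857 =4487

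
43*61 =2623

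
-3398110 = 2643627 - 6041737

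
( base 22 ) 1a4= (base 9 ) 866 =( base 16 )2C4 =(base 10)708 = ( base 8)1304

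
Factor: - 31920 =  - 2^4*3^1*5^1*7^1 * 19^1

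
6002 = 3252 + 2750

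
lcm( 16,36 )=144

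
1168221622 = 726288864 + 441932758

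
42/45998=21/22999 = 0.00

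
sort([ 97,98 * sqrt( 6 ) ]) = [ 97,98*sqrt(6)]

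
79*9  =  711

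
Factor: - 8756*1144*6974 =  - 69857609536 = - 2^6*11^3 * 13^1*199^1*317^1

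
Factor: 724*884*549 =2^4*3^2*13^1*17^1*61^1*181^1 = 351368784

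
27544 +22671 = 50215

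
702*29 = 20358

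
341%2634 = 341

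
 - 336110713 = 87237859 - 423348572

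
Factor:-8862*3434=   -2^2*3^1*7^1* 17^1*101^1*211^1 = - 30432108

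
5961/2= 5961/2 = 2980.50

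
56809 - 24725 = 32084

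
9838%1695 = 1363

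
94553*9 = 850977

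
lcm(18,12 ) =36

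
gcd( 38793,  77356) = 1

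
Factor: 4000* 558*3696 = 2^10*3^3*5^3*7^1*11^1 *31^1 = 8249472000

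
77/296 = 77/296 = 0.26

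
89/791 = 89/791  =  0.11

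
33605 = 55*611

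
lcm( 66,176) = 528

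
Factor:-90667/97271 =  - 71^1*211^( - 1)*461^( - 1) * 1277^1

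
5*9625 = 48125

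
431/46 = 431/46 = 9.37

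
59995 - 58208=1787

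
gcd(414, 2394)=18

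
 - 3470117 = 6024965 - 9495082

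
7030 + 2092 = 9122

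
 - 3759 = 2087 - 5846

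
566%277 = 12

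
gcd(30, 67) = 1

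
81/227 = 81/227 = 0.36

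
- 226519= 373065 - 599584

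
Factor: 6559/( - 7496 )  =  - 2^( - 3)*7^1 = - 7/8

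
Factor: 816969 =3^1 * 17^1*83^1*193^1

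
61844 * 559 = 34570796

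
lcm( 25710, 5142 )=25710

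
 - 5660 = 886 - 6546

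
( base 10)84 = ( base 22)3i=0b1010100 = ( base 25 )39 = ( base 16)54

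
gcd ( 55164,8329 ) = 1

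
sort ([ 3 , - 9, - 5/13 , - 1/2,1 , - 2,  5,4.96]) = [ - 9, - 2, - 1/2, - 5/13,1, 3,4.96,5]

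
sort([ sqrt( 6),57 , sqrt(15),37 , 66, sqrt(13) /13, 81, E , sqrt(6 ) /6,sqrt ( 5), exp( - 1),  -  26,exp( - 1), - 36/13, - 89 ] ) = [  -  89,- 26, - 36/13,sqrt(13 )/13,exp( - 1 ),exp( - 1), sqrt(6)/6 , sqrt(5 ),sqrt(6),E,sqrt(15),37,57,66, 81 ]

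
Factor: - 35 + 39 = 2^2= 4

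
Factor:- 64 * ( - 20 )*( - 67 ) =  - 85760=- 2^8*5^1*67^1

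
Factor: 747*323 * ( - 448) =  - 2^6*3^2*7^1*17^1*19^1*83^1 = - 108093888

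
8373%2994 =2385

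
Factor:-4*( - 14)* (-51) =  - 2856 = - 2^3*3^1*7^1*17^1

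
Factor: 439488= 2^6*3^2*7^1* 109^1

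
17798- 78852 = -61054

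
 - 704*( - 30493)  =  21467072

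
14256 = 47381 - 33125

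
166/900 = 83/450 = 0.18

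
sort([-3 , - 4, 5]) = [ - 4,-3,5 ]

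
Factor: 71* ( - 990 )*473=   -  33247170 = -2^1*3^2 * 5^1*11^2 *43^1* 71^1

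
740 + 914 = 1654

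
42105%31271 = 10834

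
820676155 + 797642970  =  1618319125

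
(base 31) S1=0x365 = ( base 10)869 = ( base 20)239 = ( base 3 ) 1012012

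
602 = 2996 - 2394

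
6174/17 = 6174/17 = 363.18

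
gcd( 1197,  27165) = 3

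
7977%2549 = 330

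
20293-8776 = 11517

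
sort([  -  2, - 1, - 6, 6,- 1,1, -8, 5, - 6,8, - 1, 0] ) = [ - 8, - 6, - 6, - 2, - 1, - 1, - 1,0, 1, 5, 6, 8]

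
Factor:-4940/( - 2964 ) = 3^ ( - 1) *5^1 = 5/3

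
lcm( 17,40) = 680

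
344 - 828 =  - 484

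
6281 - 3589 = 2692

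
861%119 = 28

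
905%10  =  5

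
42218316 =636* 66381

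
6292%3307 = 2985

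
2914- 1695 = 1219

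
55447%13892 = 13771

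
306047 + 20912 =326959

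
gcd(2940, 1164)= 12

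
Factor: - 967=- 967^1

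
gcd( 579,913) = 1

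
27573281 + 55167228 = 82740509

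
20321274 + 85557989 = 105879263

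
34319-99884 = -65565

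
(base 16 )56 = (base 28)32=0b1010110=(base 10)86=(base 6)222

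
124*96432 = 11957568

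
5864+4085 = 9949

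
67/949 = 67/949 = 0.07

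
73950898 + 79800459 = 153751357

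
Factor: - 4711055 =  - 5^1*73^1*12907^1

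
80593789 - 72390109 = 8203680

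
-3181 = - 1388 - 1793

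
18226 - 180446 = -162220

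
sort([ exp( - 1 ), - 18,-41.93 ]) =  [-41.93,-18, exp ( -1)]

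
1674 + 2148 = 3822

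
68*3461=235348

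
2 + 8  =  10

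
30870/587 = 30870/587 = 52.59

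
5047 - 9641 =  - 4594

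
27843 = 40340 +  - 12497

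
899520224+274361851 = 1173882075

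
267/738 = 89/246 = 0.36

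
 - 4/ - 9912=1/2478 = 0.00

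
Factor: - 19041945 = -3^1*5^1 * 13^1 * 97651^1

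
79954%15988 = 14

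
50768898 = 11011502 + 39757396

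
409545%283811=125734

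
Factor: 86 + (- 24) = 2^1*31^1 = 62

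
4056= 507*8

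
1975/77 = 25 + 50/77=25.65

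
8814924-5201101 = 3613823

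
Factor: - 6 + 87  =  3^4=81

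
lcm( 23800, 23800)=23800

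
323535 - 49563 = 273972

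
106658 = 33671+72987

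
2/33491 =2/33491 = 0.00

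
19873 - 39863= - 19990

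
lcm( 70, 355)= 4970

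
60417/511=8631/73 = 118.23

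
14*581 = 8134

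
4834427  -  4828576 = 5851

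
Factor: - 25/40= - 5/8 = - 2^( - 3 )*5^1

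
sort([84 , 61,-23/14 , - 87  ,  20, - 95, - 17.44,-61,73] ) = [ - 95,-87, - 61,-17.44, - 23/14, 20,61,73, 84]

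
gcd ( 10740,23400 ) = 60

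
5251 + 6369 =11620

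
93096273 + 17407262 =110503535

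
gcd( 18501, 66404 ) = 1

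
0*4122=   0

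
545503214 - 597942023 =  - 52438809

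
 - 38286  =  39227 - 77513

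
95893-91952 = 3941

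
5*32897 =164485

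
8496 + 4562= 13058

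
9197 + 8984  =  18181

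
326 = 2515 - 2189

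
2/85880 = 1/42940 = 0.00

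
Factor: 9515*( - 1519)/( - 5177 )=5^1 * 7^2*11^1 *167^( - 1 ) * 173^1= 466235/167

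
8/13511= 8/13511= 0.00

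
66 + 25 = 91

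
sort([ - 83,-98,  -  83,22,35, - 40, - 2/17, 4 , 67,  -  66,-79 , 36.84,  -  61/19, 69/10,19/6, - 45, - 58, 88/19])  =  [ - 98, - 83,-83, - 79,-66, -58, - 45, - 40, - 61/19, - 2/17, 19/6, 4, 88/19, 69/10,22, 35, 36.84, 67]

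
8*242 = 1936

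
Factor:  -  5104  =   - 2^4*11^1 * 29^1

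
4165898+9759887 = 13925785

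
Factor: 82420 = 2^2 * 5^1 * 13^1*317^1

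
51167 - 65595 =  - 14428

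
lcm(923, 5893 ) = 76609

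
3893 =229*17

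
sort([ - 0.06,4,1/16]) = [ - 0.06,1/16,4]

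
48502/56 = 866 + 3/28 =866.11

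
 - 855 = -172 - 683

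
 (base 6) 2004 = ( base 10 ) 436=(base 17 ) 18b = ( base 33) D7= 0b110110100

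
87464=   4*21866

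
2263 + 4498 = 6761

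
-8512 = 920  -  9432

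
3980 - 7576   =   - 3596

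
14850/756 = 19 + 9/14 = 19.64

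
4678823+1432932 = 6111755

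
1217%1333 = 1217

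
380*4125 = 1567500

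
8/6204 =2/1551 = 0.00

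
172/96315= 172/96315  =  0.00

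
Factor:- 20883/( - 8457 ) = 6961/2819 = 2819^( - 1 ) * 6961^1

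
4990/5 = 998 = 998.00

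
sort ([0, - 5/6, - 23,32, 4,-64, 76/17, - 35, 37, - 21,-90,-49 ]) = [-90,-64, - 49,-35,-23,-21, - 5/6  ,  0 , 4,76/17,32,37]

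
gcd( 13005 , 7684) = 17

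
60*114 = 6840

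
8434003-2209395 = 6224608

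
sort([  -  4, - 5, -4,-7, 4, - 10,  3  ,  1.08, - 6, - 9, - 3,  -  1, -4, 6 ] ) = [ - 10,  -  9, - 7, -6,-5, - 4, - 4,  -  4,-3, - 1,1.08, 3,4, 6]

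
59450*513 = 30497850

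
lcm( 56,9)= 504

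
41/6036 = 41/6036 =0.01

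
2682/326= 8+37/163= 8.23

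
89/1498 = 89/1498 = 0.06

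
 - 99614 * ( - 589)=58672646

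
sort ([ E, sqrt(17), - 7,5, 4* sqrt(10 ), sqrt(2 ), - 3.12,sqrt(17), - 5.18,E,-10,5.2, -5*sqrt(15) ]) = [ - 5* sqrt(  15 ), - 10, - 7,  -  5.18, - 3.12, sqrt(2),E, E, sqrt(17), sqrt( 17 ), 5,5.2,  4 * sqrt(10)] 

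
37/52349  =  37/52349  =  0.00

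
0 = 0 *82217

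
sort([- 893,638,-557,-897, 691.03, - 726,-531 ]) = [ - 897,- 893, - 726, - 557,-531, 638, 691.03]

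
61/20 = 3 + 1/20=3.05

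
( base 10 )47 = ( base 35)1c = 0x2F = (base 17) 2d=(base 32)1F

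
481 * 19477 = 9368437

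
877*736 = 645472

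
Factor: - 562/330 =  - 3^( - 1 )*5^( - 1)*11^( - 1 )*281^1 = - 281/165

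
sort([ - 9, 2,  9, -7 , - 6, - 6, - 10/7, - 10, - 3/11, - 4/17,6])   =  [ - 10, - 9, - 7, - 6, - 6,  -  10/7, -3/11, - 4/17, 2, 6,9]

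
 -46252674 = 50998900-97251574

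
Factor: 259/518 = 1/2 = 2^( - 1 ) 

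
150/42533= 150/42533 = 0.00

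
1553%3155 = 1553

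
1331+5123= 6454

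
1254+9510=10764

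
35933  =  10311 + 25622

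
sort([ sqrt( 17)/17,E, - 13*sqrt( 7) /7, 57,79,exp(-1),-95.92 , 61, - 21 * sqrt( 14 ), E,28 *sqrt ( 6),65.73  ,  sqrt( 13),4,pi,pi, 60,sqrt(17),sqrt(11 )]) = [ - 95.92,-21*sqrt(14), - 13*sqrt(7 )/7, sqrt( 17 ) /17,exp( - 1),  E,E,pi , pi,sqrt(11 ),sqrt( 13 ),4,sqrt(  17),57,60, 61, 65.73,28*sqrt(6),79 ] 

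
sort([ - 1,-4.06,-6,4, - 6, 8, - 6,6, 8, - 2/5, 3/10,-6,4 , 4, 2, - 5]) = [ - 6,  -  6, - 6, - 6,  -  5, - 4.06, - 1, - 2/5, 3/10,2 , 4,4, 4,6, 8, 8]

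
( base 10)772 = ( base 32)o4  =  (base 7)2152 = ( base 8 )1404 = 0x304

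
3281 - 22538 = - 19257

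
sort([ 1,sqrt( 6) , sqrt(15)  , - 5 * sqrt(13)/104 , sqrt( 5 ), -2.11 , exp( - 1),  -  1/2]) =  [ - 2.11 , - 1/2, - 5*sqrt(13)/104, exp (-1),1,sqrt(5), sqrt(6 ),sqrt( 15) ] 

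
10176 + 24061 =34237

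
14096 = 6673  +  7423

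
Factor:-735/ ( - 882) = 5/6 = 2^(  -  1)*3^( - 1)*5^1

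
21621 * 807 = 17448147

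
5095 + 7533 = 12628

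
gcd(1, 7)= 1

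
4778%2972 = 1806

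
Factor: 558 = 2^1*3^2*31^1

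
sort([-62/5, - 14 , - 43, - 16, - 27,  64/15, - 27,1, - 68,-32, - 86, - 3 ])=[ - 86, - 68, - 43, - 32, - 27, - 27, - 16, - 14, - 62/5, - 3,1, 64/15 ]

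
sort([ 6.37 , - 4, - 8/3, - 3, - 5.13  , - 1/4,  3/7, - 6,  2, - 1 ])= [ - 6,  -  5.13, - 4, - 3, - 8/3, - 1, - 1/4, 3/7,  2, 6.37] 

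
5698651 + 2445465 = 8144116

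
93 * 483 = 44919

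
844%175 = 144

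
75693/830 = 91 + 163/830 =91.20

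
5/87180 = 1/17436 = 0.00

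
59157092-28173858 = 30983234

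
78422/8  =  39211/4 = 9802.75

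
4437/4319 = 1 + 118/4319 = 1.03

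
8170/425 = 19 + 19/85= 19.22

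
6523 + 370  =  6893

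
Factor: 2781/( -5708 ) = -2^( - 2)*3^3 * 103^1*1427^(-1)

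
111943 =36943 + 75000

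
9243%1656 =963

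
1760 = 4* 440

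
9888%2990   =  918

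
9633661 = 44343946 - 34710285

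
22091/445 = 49+286/445 = 49.64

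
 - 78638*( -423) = 33263874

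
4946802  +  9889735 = 14836537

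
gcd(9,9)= 9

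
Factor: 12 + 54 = 2^1 * 3^1*11^1=66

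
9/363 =3/121  =  0.02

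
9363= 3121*3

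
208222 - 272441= -64219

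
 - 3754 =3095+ - 6849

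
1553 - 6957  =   - 5404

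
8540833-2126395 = 6414438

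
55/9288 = 55/9288 =0.01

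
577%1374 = 577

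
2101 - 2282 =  - 181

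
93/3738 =31/1246 = 0.02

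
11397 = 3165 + 8232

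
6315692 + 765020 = 7080712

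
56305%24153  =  7999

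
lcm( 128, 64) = 128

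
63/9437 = 63/9437 = 0.01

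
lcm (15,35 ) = 105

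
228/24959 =228/24959=0.01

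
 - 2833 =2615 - 5448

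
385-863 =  - 478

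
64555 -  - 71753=136308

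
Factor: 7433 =7433^1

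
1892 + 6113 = 8005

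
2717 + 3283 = 6000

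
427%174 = 79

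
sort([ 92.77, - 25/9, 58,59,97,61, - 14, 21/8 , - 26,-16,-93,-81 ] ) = [ - 93,  -  81, - 26, - 16, - 14, -25/9,21/8, 58,  59,61,92.77, 97]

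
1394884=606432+788452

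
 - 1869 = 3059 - 4928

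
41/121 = 41/121 = 0.34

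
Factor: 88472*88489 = 2^3*107^1*827^1*11059^1 = 7828798808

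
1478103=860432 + 617671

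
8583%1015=463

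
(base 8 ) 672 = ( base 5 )3232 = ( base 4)12322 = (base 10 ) 442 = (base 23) J5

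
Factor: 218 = 2^1*109^1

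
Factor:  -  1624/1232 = - 2^ ( - 1 )*11^( - 1)*  29^1 =- 29/22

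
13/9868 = 13/9868 =0.00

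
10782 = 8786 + 1996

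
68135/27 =2523+14/27 =2523.52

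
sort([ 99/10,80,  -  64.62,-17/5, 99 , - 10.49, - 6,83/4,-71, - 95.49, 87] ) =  [ - 95.49, - 71, - 64.62, - 10.49,  -  6 ,- 17/5,99/10 , 83/4,80, 87,99 ] 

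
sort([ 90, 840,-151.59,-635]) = [ - 635, - 151.59, 90, 840] 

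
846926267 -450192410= 396733857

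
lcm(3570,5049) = 353430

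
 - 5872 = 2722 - 8594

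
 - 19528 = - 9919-9609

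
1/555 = 1/555 = 0.00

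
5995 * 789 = 4730055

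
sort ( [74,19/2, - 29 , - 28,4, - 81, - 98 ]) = [ - 98, - 81, - 29,-28,4, 19/2 , 74 ]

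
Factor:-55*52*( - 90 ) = 2^3*3^2*5^2 * 11^1*13^1 = 257400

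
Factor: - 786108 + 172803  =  -3^3*5^1 * 7^1*11^1*59^1 = -613305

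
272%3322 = 272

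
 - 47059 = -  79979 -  - 32920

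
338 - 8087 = - 7749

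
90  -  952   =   - 862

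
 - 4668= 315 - 4983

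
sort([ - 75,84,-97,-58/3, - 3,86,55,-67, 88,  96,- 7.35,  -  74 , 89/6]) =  [ - 97, - 75, - 74, - 67,- 58/3, - 7.35,-3,89/6, 55,84, 86,88 , 96] 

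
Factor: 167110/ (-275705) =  - 33422/55141 = - 2^1 * 17^1*67^(-1 )* 823^( - 1) * 983^1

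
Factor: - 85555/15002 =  - 2^ (-1)* 5^1*13^( - 1)* 71^1*241^1 * 577^( - 1)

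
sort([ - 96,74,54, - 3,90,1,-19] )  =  [ -96 ,  -  19,  -  3,1 , 54,74, 90]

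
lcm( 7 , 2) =14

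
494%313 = 181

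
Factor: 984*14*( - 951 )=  - 13100976= - 2^4 * 3^2*7^1*41^1 * 317^1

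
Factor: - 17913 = - 3^1*7^1*853^1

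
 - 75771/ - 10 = 75771/10 = 7577.10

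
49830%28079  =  21751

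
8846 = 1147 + 7699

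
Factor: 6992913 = 3^1 * 349^1*6679^1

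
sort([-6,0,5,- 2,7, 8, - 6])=[ - 6, - 6, - 2,0,  5,7,8]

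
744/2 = 372 = 372.00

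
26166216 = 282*92788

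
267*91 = 24297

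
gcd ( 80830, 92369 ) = 1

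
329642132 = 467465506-137823374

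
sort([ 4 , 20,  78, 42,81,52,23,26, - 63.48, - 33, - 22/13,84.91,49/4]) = [ - 63.48, - 33, - 22/13,4,49/4, 20,23,26,42,52, 78,81,84.91 ]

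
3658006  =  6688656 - 3030650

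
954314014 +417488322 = 1371802336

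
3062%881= 419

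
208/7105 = 208/7105 = 0.03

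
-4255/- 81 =52 + 43/81  =  52.53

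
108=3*36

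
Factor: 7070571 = 3^7*53^1*61^1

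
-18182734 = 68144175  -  86326909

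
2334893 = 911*2563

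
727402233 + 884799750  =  1612201983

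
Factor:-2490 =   -  2^1*3^1*5^1  *  83^1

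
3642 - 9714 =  - 6072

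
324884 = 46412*7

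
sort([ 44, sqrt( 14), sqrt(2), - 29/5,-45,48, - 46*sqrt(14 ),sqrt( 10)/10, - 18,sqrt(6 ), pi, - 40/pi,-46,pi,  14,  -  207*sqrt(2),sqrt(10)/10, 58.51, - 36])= [-207*sqrt( 2), -46*sqrt(14 ), - 46, - 45,  -  36, - 18, - 40/pi, - 29/5, sqrt(10 )/10, sqrt(10) /10, sqrt(2), sqrt(6) , pi,pi, sqrt( 14), 14, 44,48, 58.51]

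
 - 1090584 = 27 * ( - 40392) 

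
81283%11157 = 3184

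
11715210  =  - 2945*( - 3978)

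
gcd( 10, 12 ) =2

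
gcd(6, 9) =3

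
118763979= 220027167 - 101263188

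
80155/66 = 80155/66 = 1214.47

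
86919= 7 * 12417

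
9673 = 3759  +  5914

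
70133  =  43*1631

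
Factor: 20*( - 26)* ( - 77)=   2^3*5^1*7^1*11^1*13^1 = 40040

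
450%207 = 36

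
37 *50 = 1850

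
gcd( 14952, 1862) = 14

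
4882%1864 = 1154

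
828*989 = 818892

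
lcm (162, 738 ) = 6642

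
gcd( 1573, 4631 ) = 11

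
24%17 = 7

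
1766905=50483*35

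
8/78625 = 8/78625 = 0.00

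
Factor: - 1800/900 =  - 2 = - 2^1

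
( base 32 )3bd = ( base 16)D6D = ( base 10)3437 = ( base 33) 355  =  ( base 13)1745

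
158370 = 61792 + 96578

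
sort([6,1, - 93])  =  [-93, 1 , 6 ]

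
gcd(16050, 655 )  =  5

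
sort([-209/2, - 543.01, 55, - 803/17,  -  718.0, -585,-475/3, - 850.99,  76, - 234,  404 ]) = [ - 850.99, - 718.0,-585, - 543.01 , -234, - 475/3, - 209/2,-803/17,  55, 76, 404 ]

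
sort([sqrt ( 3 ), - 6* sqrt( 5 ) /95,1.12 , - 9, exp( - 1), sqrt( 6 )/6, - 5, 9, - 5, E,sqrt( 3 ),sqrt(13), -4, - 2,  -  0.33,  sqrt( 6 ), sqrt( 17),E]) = [  -  9, - 5, - 5,-4,-2, - 0.33, - 6*sqrt( 5 ) /95,exp(-1 ) , sqrt(6)/6, 1.12, sqrt ( 3 ), sqrt( 3 ),  sqrt (6), E, E,sqrt ( 13 )  ,  sqrt( 17), 9 ] 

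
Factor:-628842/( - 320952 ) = 337/172 = 2^( - 2 )*43^( - 1) *337^1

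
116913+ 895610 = 1012523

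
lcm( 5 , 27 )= 135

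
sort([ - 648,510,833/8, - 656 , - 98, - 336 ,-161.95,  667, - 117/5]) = [-656 ,  -  648, - 336, - 161.95, - 98,  -  117/5, 833/8,510, 667]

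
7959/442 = 18+3/442  =  18.01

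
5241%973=376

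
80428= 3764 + 76664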